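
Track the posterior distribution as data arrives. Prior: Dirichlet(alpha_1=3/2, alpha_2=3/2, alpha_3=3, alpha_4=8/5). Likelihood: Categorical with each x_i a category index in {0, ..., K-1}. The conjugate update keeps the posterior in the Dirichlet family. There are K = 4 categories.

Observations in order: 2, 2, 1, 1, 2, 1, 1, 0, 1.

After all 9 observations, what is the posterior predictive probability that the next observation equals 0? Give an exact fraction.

obs 1: x=2 → posterior Dirichlet(3/2, 3/2, 4, 8/5)
obs 2: x=2 → posterior Dirichlet(3/2, 3/2, 5, 8/5)
obs 3: x=1 → posterior Dirichlet(3/2, 5/2, 5, 8/5)
obs 4: x=1 → posterior Dirichlet(3/2, 7/2, 5, 8/5)
obs 5: x=2 → posterior Dirichlet(3/2, 7/2, 6, 8/5)
obs 6: x=1 → posterior Dirichlet(3/2, 9/2, 6, 8/5)
obs 7: x=1 → posterior Dirichlet(3/2, 11/2, 6, 8/5)
obs 8: x=0 → posterior Dirichlet(5/2, 11/2, 6, 8/5)
obs 9: x=1 → posterior Dirichlet(5/2, 13/2, 6, 8/5)

25/166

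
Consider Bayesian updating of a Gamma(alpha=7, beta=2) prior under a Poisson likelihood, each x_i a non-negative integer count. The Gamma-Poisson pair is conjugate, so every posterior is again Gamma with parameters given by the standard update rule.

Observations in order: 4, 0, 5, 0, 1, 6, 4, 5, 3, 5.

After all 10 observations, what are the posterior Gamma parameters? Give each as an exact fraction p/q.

alpha=40, beta=12

obs 1: x=4 → posterior Gamma(11, 3)
obs 2: x=0 → posterior Gamma(11, 4)
obs 3: x=5 → posterior Gamma(16, 5)
obs 4: x=0 → posterior Gamma(16, 6)
obs 5: x=1 → posterior Gamma(17, 7)
obs 6: x=6 → posterior Gamma(23, 8)
obs 7: x=4 → posterior Gamma(27, 9)
obs 8: x=5 → posterior Gamma(32, 10)
obs 9: x=3 → posterior Gamma(35, 11)
obs 10: x=5 → posterior Gamma(40, 12)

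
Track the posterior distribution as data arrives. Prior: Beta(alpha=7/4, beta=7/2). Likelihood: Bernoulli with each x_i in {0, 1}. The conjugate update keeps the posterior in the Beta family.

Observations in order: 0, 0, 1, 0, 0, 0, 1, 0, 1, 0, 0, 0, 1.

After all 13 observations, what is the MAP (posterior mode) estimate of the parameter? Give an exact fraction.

19/65

obs 1: x=0 → posterior Beta(7/4, 9/2)
obs 2: x=0 → posterior Beta(7/4, 11/2)
obs 3: x=1 → posterior Beta(11/4, 11/2)
obs 4: x=0 → posterior Beta(11/4, 13/2)
obs 5: x=0 → posterior Beta(11/4, 15/2)
obs 6: x=0 → posterior Beta(11/4, 17/2)
obs 7: x=1 → posterior Beta(15/4, 17/2)
obs 8: x=0 → posterior Beta(15/4, 19/2)
obs 9: x=1 → posterior Beta(19/4, 19/2)
obs 10: x=0 → posterior Beta(19/4, 21/2)
obs 11: x=0 → posterior Beta(19/4, 23/2)
obs 12: x=0 → posterior Beta(19/4, 25/2)
obs 13: x=1 → posterior Beta(23/4, 25/2)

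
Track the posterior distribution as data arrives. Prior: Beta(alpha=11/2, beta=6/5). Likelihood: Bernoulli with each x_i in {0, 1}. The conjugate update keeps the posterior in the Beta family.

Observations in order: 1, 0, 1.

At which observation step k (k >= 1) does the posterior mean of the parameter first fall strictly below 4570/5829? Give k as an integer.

obs 1: x=1 → posterior Beta(13/2, 6/5)
obs 2: x=0 → posterior Beta(13/2, 11/5)
obs 3: x=1 → posterior Beta(15/2, 11/5)

k = 2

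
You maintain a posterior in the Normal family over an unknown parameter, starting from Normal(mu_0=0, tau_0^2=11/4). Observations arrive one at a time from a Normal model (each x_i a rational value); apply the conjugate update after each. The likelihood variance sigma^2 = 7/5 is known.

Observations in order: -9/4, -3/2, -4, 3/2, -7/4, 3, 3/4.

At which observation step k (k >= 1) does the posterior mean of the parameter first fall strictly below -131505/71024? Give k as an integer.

k = 3

obs 1: x=-9/4 → posterior Normal(-495/332, 77/83)
obs 2: x=-3/2 → posterior Normal(-275/184, 77/138)
obs 3: x=-4 → posterior Normal(-1705/772, 77/193)
obs 4: x=3/2 → posterior Normal(-1375/992, 77/248)
obs 5: x=-7/4 → posterior Normal(-440/303, 77/303)
obs 6: x=3 → posterior Normal(-275/358, 77/358)
obs 7: x=3/4 → posterior Normal(-935/1652, 11/59)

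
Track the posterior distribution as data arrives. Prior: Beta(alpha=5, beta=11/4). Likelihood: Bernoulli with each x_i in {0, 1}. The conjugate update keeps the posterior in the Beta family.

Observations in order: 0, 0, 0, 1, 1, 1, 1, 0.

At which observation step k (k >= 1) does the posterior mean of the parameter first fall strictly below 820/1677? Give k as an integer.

obs 1: x=0 → posterior Beta(5, 15/4)
obs 2: x=0 → posterior Beta(5, 19/4)
obs 3: x=0 → posterior Beta(5, 23/4)
obs 4: x=1 → posterior Beta(6, 23/4)
obs 5: x=1 → posterior Beta(7, 23/4)
obs 6: x=1 → posterior Beta(8, 23/4)
obs 7: x=1 → posterior Beta(9, 23/4)
obs 8: x=0 → posterior Beta(9, 27/4)

k = 3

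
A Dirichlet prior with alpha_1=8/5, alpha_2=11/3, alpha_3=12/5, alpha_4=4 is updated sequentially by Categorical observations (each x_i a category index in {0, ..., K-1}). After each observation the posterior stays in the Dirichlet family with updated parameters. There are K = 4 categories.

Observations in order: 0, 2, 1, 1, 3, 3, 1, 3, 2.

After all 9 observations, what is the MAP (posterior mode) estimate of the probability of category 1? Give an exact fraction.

obs 1: x=0 → posterior Dirichlet(13/5, 11/3, 12/5, 4)
obs 2: x=2 → posterior Dirichlet(13/5, 11/3, 17/5, 4)
obs 3: x=1 → posterior Dirichlet(13/5, 14/3, 17/5, 4)
obs 4: x=1 → posterior Dirichlet(13/5, 17/3, 17/5, 4)
obs 5: x=3 → posterior Dirichlet(13/5, 17/3, 17/5, 5)
obs 6: x=3 → posterior Dirichlet(13/5, 17/3, 17/5, 6)
obs 7: x=1 → posterior Dirichlet(13/5, 20/3, 17/5, 6)
obs 8: x=3 → posterior Dirichlet(13/5, 20/3, 17/5, 7)
obs 9: x=2 → posterior Dirichlet(13/5, 20/3, 22/5, 7)

17/50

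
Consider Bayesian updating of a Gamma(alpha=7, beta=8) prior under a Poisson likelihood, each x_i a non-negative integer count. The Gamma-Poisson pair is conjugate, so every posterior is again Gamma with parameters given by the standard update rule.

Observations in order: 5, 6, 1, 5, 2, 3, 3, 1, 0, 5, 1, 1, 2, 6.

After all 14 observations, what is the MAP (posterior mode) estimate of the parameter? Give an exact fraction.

obs 1: x=5 → posterior Gamma(12, 9)
obs 2: x=6 → posterior Gamma(18, 10)
obs 3: x=1 → posterior Gamma(19, 11)
obs 4: x=5 → posterior Gamma(24, 12)
obs 5: x=2 → posterior Gamma(26, 13)
obs 6: x=3 → posterior Gamma(29, 14)
obs 7: x=3 → posterior Gamma(32, 15)
obs 8: x=1 → posterior Gamma(33, 16)
obs 9: x=0 → posterior Gamma(33, 17)
obs 10: x=5 → posterior Gamma(38, 18)
obs 11: x=1 → posterior Gamma(39, 19)
obs 12: x=1 → posterior Gamma(40, 20)
obs 13: x=2 → posterior Gamma(42, 21)
obs 14: x=6 → posterior Gamma(48, 22)

47/22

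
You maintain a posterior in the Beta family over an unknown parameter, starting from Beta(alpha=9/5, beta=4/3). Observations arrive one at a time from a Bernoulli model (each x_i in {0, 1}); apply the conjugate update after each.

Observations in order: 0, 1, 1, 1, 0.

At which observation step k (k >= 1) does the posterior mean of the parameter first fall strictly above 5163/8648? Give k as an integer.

obs 1: x=0 → posterior Beta(9/5, 7/3)
obs 2: x=1 → posterior Beta(14/5, 7/3)
obs 3: x=1 → posterior Beta(19/5, 7/3)
obs 4: x=1 → posterior Beta(24/5, 7/3)
obs 5: x=0 → posterior Beta(24/5, 10/3)

k = 3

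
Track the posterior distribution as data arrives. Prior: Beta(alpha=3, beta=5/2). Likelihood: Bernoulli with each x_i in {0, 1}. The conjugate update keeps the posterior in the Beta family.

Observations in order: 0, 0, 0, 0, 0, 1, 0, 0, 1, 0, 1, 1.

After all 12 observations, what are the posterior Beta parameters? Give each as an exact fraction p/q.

obs 1: x=0 → posterior Beta(3, 7/2)
obs 2: x=0 → posterior Beta(3, 9/2)
obs 3: x=0 → posterior Beta(3, 11/2)
obs 4: x=0 → posterior Beta(3, 13/2)
obs 5: x=0 → posterior Beta(3, 15/2)
obs 6: x=1 → posterior Beta(4, 15/2)
obs 7: x=0 → posterior Beta(4, 17/2)
obs 8: x=0 → posterior Beta(4, 19/2)
obs 9: x=1 → posterior Beta(5, 19/2)
obs 10: x=0 → posterior Beta(5, 21/2)
obs 11: x=1 → posterior Beta(6, 21/2)
obs 12: x=1 → posterior Beta(7, 21/2)

alpha=7, beta=21/2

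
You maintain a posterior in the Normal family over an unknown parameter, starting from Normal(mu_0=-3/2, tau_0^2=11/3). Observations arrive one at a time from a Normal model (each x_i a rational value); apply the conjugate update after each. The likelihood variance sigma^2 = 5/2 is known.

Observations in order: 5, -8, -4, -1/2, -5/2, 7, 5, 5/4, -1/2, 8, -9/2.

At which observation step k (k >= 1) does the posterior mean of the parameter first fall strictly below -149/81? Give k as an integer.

k = 3

obs 1: x=5 → posterior Normal(175/74, 55/37)
obs 2: x=-8 → posterior Normal(-3/2, 55/59)
obs 3: x=-4 → posterior Normal(-353/162, 55/81)
obs 4: x=-1/2 → posterior Normal(-375/206, 55/103)
obs 5: x=-5/2 → posterior Normal(-97/50, 11/25)
obs 6: x=7 → posterior Normal(-59/98, 55/147)
obs 7: x=5 → posterior Normal(43/338, 55/169)
obs 8: x=5/4 → posterior Normal(49/191, 55/191)
obs 9: x=-1/2 → posterior Normal(38/213, 55/213)
obs 10: x=8 → posterior Normal(214/235, 11/47)
obs 11: x=-9/2 → posterior Normal(115/257, 55/257)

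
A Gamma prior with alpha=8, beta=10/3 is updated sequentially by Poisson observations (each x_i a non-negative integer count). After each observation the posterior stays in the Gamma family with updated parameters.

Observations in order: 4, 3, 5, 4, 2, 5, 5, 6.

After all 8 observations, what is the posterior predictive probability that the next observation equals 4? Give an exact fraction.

obs 1: x=4 → posterior Gamma(12, 13/3)
obs 2: x=3 → posterior Gamma(15, 16/3)
obs 3: x=5 → posterior Gamma(20, 19/3)
obs 4: x=4 → posterior Gamma(24, 22/3)
obs 5: x=2 → posterior Gamma(26, 25/3)
obs 6: x=5 → posterior Gamma(31, 28/3)
obs 7: x=5 → posterior Gamma(36, 31/3)
obs 8: x=6 → posterior Gamma(42, 34/3)

253379356695784926579688688068100317854421883046747243661857523048120320/1371763702624713865293909563707194446215518581844711796104067919221088809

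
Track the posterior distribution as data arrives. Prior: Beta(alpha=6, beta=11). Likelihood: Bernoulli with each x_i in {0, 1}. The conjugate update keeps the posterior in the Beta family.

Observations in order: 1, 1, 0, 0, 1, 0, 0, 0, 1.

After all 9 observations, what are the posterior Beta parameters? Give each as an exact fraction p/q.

alpha=10, beta=16

obs 1: x=1 → posterior Beta(7, 11)
obs 2: x=1 → posterior Beta(8, 11)
obs 3: x=0 → posterior Beta(8, 12)
obs 4: x=0 → posterior Beta(8, 13)
obs 5: x=1 → posterior Beta(9, 13)
obs 6: x=0 → posterior Beta(9, 14)
obs 7: x=0 → posterior Beta(9, 15)
obs 8: x=0 → posterior Beta(9, 16)
obs 9: x=1 → posterior Beta(10, 16)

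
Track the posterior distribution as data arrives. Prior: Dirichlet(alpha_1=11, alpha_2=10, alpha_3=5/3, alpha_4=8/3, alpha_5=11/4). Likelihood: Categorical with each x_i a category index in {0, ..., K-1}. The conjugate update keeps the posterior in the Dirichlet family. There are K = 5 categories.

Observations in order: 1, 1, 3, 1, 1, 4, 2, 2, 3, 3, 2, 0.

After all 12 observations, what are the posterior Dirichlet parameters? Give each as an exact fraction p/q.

alpha_1=12, alpha_2=14, alpha_3=14/3, alpha_4=17/3, alpha_5=15/4

obs 1: x=1 → posterior Dirichlet(11, 11, 5/3, 8/3, 11/4)
obs 2: x=1 → posterior Dirichlet(11, 12, 5/3, 8/3, 11/4)
obs 3: x=3 → posterior Dirichlet(11, 12, 5/3, 11/3, 11/4)
obs 4: x=1 → posterior Dirichlet(11, 13, 5/3, 11/3, 11/4)
obs 5: x=1 → posterior Dirichlet(11, 14, 5/3, 11/3, 11/4)
obs 6: x=4 → posterior Dirichlet(11, 14, 5/3, 11/3, 15/4)
obs 7: x=2 → posterior Dirichlet(11, 14, 8/3, 11/3, 15/4)
obs 8: x=2 → posterior Dirichlet(11, 14, 11/3, 11/3, 15/4)
obs 9: x=3 → posterior Dirichlet(11, 14, 11/3, 14/3, 15/4)
obs 10: x=3 → posterior Dirichlet(11, 14, 11/3, 17/3, 15/4)
obs 11: x=2 → posterior Dirichlet(11, 14, 14/3, 17/3, 15/4)
obs 12: x=0 → posterior Dirichlet(12, 14, 14/3, 17/3, 15/4)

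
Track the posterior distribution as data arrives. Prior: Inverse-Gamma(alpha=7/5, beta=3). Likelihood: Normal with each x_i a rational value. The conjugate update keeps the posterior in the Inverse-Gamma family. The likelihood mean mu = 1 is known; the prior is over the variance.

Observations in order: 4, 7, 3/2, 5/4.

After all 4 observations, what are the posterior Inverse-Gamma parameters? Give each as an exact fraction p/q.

obs 1: x=4 → posterior Inverse-Gamma(19/10, 15/2)
obs 2: x=7 → posterior Inverse-Gamma(12/5, 51/2)
obs 3: x=3/2 → posterior Inverse-Gamma(29/10, 205/8)
obs 4: x=5/4 → posterior Inverse-Gamma(17/5, 821/32)

alpha=17/5, beta=821/32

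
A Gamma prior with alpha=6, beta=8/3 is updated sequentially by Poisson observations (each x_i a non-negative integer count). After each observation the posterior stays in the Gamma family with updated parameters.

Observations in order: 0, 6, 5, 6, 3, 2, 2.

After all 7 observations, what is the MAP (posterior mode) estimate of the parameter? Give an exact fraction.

obs 1: x=0 → posterior Gamma(6, 11/3)
obs 2: x=6 → posterior Gamma(12, 14/3)
obs 3: x=5 → posterior Gamma(17, 17/3)
obs 4: x=6 → posterior Gamma(23, 20/3)
obs 5: x=3 → posterior Gamma(26, 23/3)
obs 6: x=2 → posterior Gamma(28, 26/3)
obs 7: x=2 → posterior Gamma(30, 29/3)

3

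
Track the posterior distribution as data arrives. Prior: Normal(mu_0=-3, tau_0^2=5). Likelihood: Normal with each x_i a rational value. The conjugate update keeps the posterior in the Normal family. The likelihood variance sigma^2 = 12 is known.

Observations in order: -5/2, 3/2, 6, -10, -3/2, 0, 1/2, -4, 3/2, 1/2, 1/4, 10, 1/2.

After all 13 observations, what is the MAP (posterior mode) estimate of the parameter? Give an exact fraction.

obs 1: x=-5/2 → posterior Normal(-97/34, 60/17)
obs 2: x=3/2 → posterior Normal(-41/22, 30/11)
obs 3: x=6 → posterior Normal(-11/27, 20/9)
obs 4: x=-10 → posterior Normal(-61/32, 15/8)
obs 5: x=-3/2 → posterior Normal(-137/74, 60/37)
obs 6: x=0 → posterior Normal(-137/84, 10/7)
obs 7: x=1/2 → posterior Normal(-66/47, 60/47)
obs 8: x=-4 → posterior Normal(-43/26, 15/13)
obs 9: x=3/2 → posterior Normal(-157/114, 20/19)
obs 10: x=1/2 → posterior Normal(-38/31, 30/31)
obs 11: x=1/4 → posterior Normal(-299/268, 60/67)
obs 12: x=10 → posterior Normal(-11/32, 5/6)
obs 13: x=1/2 → posterior Normal(-89/308, 60/77)

-89/308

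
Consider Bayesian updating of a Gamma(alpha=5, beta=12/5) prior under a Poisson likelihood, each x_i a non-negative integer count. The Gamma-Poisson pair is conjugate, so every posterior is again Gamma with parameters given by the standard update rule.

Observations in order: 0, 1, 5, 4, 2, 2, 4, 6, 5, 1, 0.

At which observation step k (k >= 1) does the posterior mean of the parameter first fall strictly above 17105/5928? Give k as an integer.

k = 9

obs 1: x=0 → posterior Gamma(5, 17/5)
obs 2: x=1 → posterior Gamma(6, 22/5)
obs 3: x=5 → posterior Gamma(11, 27/5)
obs 4: x=4 → posterior Gamma(15, 32/5)
obs 5: x=2 → posterior Gamma(17, 37/5)
obs 6: x=2 → posterior Gamma(19, 42/5)
obs 7: x=4 → posterior Gamma(23, 47/5)
obs 8: x=6 → posterior Gamma(29, 52/5)
obs 9: x=5 → posterior Gamma(34, 57/5)
obs 10: x=1 → posterior Gamma(35, 62/5)
obs 11: x=0 → posterior Gamma(35, 67/5)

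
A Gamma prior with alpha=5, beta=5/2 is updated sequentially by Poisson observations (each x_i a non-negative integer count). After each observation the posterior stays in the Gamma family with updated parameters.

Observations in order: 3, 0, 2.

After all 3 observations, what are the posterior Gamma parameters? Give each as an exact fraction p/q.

obs 1: x=3 → posterior Gamma(8, 7/2)
obs 2: x=0 → posterior Gamma(8, 9/2)
obs 3: x=2 → posterior Gamma(10, 11/2)

alpha=10, beta=11/2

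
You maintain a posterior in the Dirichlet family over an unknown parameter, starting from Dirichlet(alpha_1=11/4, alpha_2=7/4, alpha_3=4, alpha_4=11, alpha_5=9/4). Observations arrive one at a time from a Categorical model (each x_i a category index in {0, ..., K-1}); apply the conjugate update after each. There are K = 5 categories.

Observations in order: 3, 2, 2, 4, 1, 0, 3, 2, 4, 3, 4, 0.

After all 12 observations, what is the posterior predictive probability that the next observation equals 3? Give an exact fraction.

56/135

obs 1: x=3 → posterior Dirichlet(11/4, 7/4, 4, 12, 9/4)
obs 2: x=2 → posterior Dirichlet(11/4, 7/4, 5, 12, 9/4)
obs 3: x=2 → posterior Dirichlet(11/4, 7/4, 6, 12, 9/4)
obs 4: x=4 → posterior Dirichlet(11/4, 7/4, 6, 12, 13/4)
obs 5: x=1 → posterior Dirichlet(11/4, 11/4, 6, 12, 13/4)
obs 6: x=0 → posterior Dirichlet(15/4, 11/4, 6, 12, 13/4)
obs 7: x=3 → posterior Dirichlet(15/4, 11/4, 6, 13, 13/4)
obs 8: x=2 → posterior Dirichlet(15/4, 11/4, 7, 13, 13/4)
obs 9: x=4 → posterior Dirichlet(15/4, 11/4, 7, 13, 17/4)
obs 10: x=3 → posterior Dirichlet(15/4, 11/4, 7, 14, 17/4)
obs 11: x=4 → posterior Dirichlet(15/4, 11/4, 7, 14, 21/4)
obs 12: x=0 → posterior Dirichlet(19/4, 11/4, 7, 14, 21/4)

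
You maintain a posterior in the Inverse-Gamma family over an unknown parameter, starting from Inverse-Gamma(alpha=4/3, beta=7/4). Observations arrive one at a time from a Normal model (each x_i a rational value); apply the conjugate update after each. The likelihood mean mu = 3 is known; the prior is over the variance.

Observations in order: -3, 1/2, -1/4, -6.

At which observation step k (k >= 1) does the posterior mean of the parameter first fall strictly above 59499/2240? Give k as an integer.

k = 4

obs 1: x=-3 → posterior Inverse-Gamma(11/6, 79/4)
obs 2: x=1/2 → posterior Inverse-Gamma(7/3, 183/8)
obs 3: x=-1/4 → posterior Inverse-Gamma(17/6, 901/32)
obs 4: x=-6 → posterior Inverse-Gamma(10/3, 2197/32)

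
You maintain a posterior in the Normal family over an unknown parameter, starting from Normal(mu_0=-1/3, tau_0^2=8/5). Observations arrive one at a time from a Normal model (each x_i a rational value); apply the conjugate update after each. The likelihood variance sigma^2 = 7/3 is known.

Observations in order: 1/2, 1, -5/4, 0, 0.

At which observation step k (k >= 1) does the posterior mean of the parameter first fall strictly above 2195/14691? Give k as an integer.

obs 1: x=1/2 → posterior Normal(1/177, 56/59)
obs 2: x=1 → posterior Normal(73/249, 56/83)
obs 3: x=-5/4 → posterior Normal(-17/321, 56/107)
obs 4: x=0 → posterior Normal(-17/393, 56/131)
obs 5: x=0 → posterior Normal(-17/465, 56/155)

k = 2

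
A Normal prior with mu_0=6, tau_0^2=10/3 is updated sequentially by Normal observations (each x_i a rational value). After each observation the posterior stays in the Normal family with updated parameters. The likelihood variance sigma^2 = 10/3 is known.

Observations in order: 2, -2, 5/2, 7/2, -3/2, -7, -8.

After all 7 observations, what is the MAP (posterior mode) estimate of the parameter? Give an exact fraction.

-9/16

obs 1: x=2 → posterior Normal(4, 5/3)
obs 2: x=-2 → posterior Normal(2, 10/9)
obs 3: x=5/2 → posterior Normal(17/8, 5/6)
obs 4: x=7/2 → posterior Normal(12/5, 2/3)
obs 5: x=-3/2 → posterior Normal(7/4, 5/9)
obs 6: x=-7 → posterior Normal(1/2, 10/21)
obs 7: x=-8 → posterior Normal(-9/16, 5/12)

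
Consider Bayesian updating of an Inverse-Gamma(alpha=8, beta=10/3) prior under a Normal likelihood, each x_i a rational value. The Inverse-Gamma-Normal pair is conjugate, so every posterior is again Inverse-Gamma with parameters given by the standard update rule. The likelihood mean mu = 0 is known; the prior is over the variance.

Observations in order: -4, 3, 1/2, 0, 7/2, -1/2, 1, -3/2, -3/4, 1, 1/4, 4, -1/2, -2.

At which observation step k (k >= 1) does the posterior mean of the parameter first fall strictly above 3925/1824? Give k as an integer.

k = 5

obs 1: x=-4 → posterior Inverse-Gamma(17/2, 34/3)
obs 2: x=3 → posterior Inverse-Gamma(9, 95/6)
obs 3: x=1/2 → posterior Inverse-Gamma(19/2, 383/24)
obs 4: x=0 → posterior Inverse-Gamma(10, 383/24)
obs 5: x=7/2 → posterior Inverse-Gamma(21/2, 265/12)
obs 6: x=-1/2 → posterior Inverse-Gamma(11, 533/24)
obs 7: x=1 → posterior Inverse-Gamma(23/2, 545/24)
obs 8: x=-3/2 → posterior Inverse-Gamma(12, 143/6)
obs 9: x=-3/4 → posterior Inverse-Gamma(25/2, 2315/96)
obs 10: x=1 → posterior Inverse-Gamma(13, 2363/96)
obs 11: x=1/4 → posterior Inverse-Gamma(27/2, 1183/48)
obs 12: x=4 → posterior Inverse-Gamma(14, 1567/48)
obs 13: x=-1/2 → posterior Inverse-Gamma(29/2, 1573/48)
obs 14: x=-2 → posterior Inverse-Gamma(15, 1669/48)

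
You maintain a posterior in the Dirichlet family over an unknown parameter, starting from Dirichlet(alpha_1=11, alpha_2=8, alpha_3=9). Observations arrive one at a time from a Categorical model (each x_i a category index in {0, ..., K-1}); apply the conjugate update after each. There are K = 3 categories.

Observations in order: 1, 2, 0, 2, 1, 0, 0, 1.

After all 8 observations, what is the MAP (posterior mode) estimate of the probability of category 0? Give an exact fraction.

13/33

obs 1: x=1 → posterior Dirichlet(11, 9, 9)
obs 2: x=2 → posterior Dirichlet(11, 9, 10)
obs 3: x=0 → posterior Dirichlet(12, 9, 10)
obs 4: x=2 → posterior Dirichlet(12, 9, 11)
obs 5: x=1 → posterior Dirichlet(12, 10, 11)
obs 6: x=0 → posterior Dirichlet(13, 10, 11)
obs 7: x=0 → posterior Dirichlet(14, 10, 11)
obs 8: x=1 → posterior Dirichlet(14, 11, 11)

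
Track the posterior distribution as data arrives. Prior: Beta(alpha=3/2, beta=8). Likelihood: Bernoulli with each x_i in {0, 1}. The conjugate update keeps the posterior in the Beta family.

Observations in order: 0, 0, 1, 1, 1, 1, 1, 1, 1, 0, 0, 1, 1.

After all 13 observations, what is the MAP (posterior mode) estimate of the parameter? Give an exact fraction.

19/41

obs 1: x=0 → posterior Beta(3/2, 9)
obs 2: x=0 → posterior Beta(3/2, 10)
obs 3: x=1 → posterior Beta(5/2, 10)
obs 4: x=1 → posterior Beta(7/2, 10)
obs 5: x=1 → posterior Beta(9/2, 10)
obs 6: x=1 → posterior Beta(11/2, 10)
obs 7: x=1 → posterior Beta(13/2, 10)
obs 8: x=1 → posterior Beta(15/2, 10)
obs 9: x=1 → posterior Beta(17/2, 10)
obs 10: x=0 → posterior Beta(17/2, 11)
obs 11: x=0 → posterior Beta(17/2, 12)
obs 12: x=1 → posterior Beta(19/2, 12)
obs 13: x=1 → posterior Beta(21/2, 12)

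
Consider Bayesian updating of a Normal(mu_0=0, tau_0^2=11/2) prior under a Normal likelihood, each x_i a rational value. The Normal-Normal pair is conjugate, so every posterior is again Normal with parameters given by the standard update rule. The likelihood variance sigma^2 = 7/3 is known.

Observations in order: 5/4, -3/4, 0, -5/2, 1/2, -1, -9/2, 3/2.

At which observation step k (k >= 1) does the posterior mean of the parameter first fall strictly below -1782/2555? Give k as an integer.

obs 1: x=5/4 → posterior Normal(165/188, 77/47)
obs 2: x=-3/4 → posterior Normal(33/160, 77/80)
obs 3: x=0 → posterior Normal(33/226, 77/113)
obs 4: x=-5/2 → posterior Normal(-33/73, 77/146)
obs 5: x=1/2 → posterior Normal(-99/358, 77/179)
obs 6: x=-1 → posterior Normal(-165/424, 77/212)
obs 7: x=-9/2 → posterior Normal(-33/35, 11/35)
obs 8: x=3/2 → posterior Normal(-363/556, 77/278)

k = 7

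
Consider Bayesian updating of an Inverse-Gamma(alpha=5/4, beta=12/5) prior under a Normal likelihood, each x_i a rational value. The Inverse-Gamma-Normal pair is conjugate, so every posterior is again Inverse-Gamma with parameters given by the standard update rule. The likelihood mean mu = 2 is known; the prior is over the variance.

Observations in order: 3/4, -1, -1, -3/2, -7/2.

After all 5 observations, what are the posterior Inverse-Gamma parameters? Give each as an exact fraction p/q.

alpha=15/4, beta=5349/160

obs 1: x=3/4 → posterior Inverse-Gamma(7/4, 509/160)
obs 2: x=-1 → posterior Inverse-Gamma(9/4, 1229/160)
obs 3: x=-1 → posterior Inverse-Gamma(11/4, 1949/160)
obs 4: x=-3/2 → posterior Inverse-Gamma(13/4, 2929/160)
obs 5: x=-7/2 → posterior Inverse-Gamma(15/4, 5349/160)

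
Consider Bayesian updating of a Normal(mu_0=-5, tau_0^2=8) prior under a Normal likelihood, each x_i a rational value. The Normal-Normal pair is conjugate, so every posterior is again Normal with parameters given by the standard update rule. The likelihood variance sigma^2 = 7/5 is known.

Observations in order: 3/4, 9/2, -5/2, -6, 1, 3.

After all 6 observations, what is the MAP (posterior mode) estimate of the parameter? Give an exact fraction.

obs 1: x=3/4 → posterior Normal(-5/47, 56/47)
obs 2: x=9/2 → posterior Normal(175/87, 56/87)
obs 3: x=-5/2 → posterior Normal(75/127, 56/127)
obs 4: x=-6 → posterior Normal(-165/167, 56/167)
obs 5: x=1 → posterior Normal(-125/207, 56/207)
obs 6: x=3 → posterior Normal(-5/247, 56/247)

-5/247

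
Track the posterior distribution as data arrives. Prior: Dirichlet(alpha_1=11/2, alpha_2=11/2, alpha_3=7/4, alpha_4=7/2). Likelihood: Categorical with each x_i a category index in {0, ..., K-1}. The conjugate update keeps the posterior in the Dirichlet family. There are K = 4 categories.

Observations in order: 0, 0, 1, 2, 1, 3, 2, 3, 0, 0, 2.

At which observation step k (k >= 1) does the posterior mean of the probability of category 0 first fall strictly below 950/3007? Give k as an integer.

obs 1: x=0 → posterior Dirichlet(13/2, 11/2, 7/4, 7/2)
obs 2: x=0 → posterior Dirichlet(15/2, 11/2, 7/4, 7/2)
obs 3: x=1 → posterior Dirichlet(15/2, 13/2, 7/4, 7/2)
obs 4: x=2 → posterior Dirichlet(15/2, 13/2, 11/4, 7/2)
obs 5: x=1 → posterior Dirichlet(15/2, 15/2, 11/4, 7/2)
obs 6: x=3 → posterior Dirichlet(15/2, 15/2, 11/4, 9/2)
obs 7: x=2 → posterior Dirichlet(15/2, 15/2, 15/4, 9/2)
obs 8: x=3 → posterior Dirichlet(15/2, 15/2, 15/4, 11/2)
obs 9: x=0 → posterior Dirichlet(17/2, 15/2, 15/4, 11/2)
obs 10: x=0 → posterior Dirichlet(19/2, 15/2, 15/4, 11/2)
obs 11: x=2 → posterior Dirichlet(19/2, 15/2, 19/4, 11/2)

k = 8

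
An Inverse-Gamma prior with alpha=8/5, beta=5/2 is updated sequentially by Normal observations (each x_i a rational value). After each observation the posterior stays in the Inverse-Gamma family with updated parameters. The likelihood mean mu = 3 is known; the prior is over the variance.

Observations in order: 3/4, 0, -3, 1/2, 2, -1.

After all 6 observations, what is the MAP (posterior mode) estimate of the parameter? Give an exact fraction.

obs 1: x=3/4 → posterior Inverse-Gamma(21/10, 161/32)
obs 2: x=0 → posterior Inverse-Gamma(13/5, 305/32)
obs 3: x=-3 → posterior Inverse-Gamma(31/10, 881/32)
obs 4: x=1/2 → posterior Inverse-Gamma(18/5, 981/32)
obs 5: x=2 → posterior Inverse-Gamma(41/10, 997/32)
obs 6: x=-1 → posterior Inverse-Gamma(23/5, 1253/32)

895/128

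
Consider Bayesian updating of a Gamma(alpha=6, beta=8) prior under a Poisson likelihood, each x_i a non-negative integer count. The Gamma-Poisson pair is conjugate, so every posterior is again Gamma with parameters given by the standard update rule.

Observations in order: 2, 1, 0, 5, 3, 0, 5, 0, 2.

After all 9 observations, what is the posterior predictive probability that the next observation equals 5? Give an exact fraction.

154449145448148416612794373290055/11707088376518348856942827875074048

obs 1: x=2 → posterior Gamma(8, 9)
obs 2: x=1 → posterior Gamma(9, 10)
obs 3: x=0 → posterior Gamma(9, 11)
obs 4: x=5 → posterior Gamma(14, 12)
obs 5: x=3 → posterior Gamma(17, 13)
obs 6: x=0 → posterior Gamma(17, 14)
obs 7: x=5 → posterior Gamma(22, 15)
obs 8: x=0 → posterior Gamma(22, 16)
obs 9: x=2 → posterior Gamma(24, 17)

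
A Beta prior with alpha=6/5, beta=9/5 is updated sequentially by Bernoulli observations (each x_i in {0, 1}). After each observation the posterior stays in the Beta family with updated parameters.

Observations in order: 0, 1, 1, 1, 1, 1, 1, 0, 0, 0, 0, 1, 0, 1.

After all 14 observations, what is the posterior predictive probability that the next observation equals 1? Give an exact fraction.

obs 1: x=0 → posterior Beta(6/5, 14/5)
obs 2: x=1 → posterior Beta(11/5, 14/5)
obs 3: x=1 → posterior Beta(16/5, 14/5)
obs 4: x=1 → posterior Beta(21/5, 14/5)
obs 5: x=1 → posterior Beta(26/5, 14/5)
obs 6: x=1 → posterior Beta(31/5, 14/5)
obs 7: x=1 → posterior Beta(36/5, 14/5)
obs 8: x=0 → posterior Beta(36/5, 19/5)
obs 9: x=0 → posterior Beta(36/5, 24/5)
obs 10: x=0 → posterior Beta(36/5, 29/5)
obs 11: x=0 → posterior Beta(36/5, 34/5)
obs 12: x=1 → posterior Beta(41/5, 34/5)
obs 13: x=0 → posterior Beta(41/5, 39/5)
obs 14: x=1 → posterior Beta(46/5, 39/5)

46/85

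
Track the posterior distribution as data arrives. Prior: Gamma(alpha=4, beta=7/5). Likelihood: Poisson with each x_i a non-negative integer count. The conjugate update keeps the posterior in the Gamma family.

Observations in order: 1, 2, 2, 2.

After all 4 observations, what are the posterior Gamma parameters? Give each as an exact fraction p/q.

alpha=11, beta=27/5

obs 1: x=1 → posterior Gamma(5, 12/5)
obs 2: x=2 → posterior Gamma(7, 17/5)
obs 3: x=2 → posterior Gamma(9, 22/5)
obs 4: x=2 → posterior Gamma(11, 27/5)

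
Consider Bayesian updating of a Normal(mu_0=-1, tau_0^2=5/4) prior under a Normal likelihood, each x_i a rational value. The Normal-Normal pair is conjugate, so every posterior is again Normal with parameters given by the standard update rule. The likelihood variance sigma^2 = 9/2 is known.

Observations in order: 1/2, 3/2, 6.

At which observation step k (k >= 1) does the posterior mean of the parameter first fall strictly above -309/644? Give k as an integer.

k = 2

obs 1: x=1/2 → posterior Normal(-31/46, 45/46)
obs 2: x=3/2 → posterior Normal(-2/7, 45/56)
obs 3: x=6 → posterior Normal(2/3, 15/22)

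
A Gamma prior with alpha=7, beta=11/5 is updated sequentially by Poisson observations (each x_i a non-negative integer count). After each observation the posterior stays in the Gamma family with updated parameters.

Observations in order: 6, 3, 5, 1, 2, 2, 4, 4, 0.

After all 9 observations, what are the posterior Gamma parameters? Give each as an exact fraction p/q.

alpha=34, beta=56/5

obs 1: x=6 → posterior Gamma(13, 16/5)
obs 2: x=3 → posterior Gamma(16, 21/5)
obs 3: x=5 → posterior Gamma(21, 26/5)
obs 4: x=1 → posterior Gamma(22, 31/5)
obs 5: x=2 → posterior Gamma(24, 36/5)
obs 6: x=2 → posterior Gamma(26, 41/5)
obs 7: x=4 → posterior Gamma(30, 46/5)
obs 8: x=4 → posterior Gamma(34, 51/5)
obs 9: x=0 → posterior Gamma(34, 56/5)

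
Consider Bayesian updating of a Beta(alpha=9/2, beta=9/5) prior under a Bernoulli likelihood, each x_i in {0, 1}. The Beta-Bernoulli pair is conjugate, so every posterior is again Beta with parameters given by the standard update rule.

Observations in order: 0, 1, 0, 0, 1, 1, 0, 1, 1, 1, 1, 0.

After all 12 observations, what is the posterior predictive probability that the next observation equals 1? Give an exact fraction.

obs 1: x=0 → posterior Beta(9/2, 14/5)
obs 2: x=1 → posterior Beta(11/2, 14/5)
obs 3: x=0 → posterior Beta(11/2, 19/5)
obs 4: x=0 → posterior Beta(11/2, 24/5)
obs 5: x=1 → posterior Beta(13/2, 24/5)
obs 6: x=1 → posterior Beta(15/2, 24/5)
obs 7: x=0 → posterior Beta(15/2, 29/5)
obs 8: x=1 → posterior Beta(17/2, 29/5)
obs 9: x=1 → posterior Beta(19/2, 29/5)
obs 10: x=1 → posterior Beta(21/2, 29/5)
obs 11: x=1 → posterior Beta(23/2, 29/5)
obs 12: x=0 → posterior Beta(23/2, 34/5)

115/183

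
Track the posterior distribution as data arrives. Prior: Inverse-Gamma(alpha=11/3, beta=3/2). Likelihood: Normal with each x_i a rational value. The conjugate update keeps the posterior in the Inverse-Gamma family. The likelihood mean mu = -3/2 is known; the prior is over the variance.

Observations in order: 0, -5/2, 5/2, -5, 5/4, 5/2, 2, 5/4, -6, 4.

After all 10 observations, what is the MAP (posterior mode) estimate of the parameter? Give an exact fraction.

3081/464

obs 1: x=0 → posterior Inverse-Gamma(25/6, 21/8)
obs 2: x=-5/2 → posterior Inverse-Gamma(14/3, 25/8)
obs 3: x=5/2 → posterior Inverse-Gamma(31/6, 89/8)
obs 4: x=-5 → posterior Inverse-Gamma(17/3, 69/4)
obs 5: x=5/4 → posterior Inverse-Gamma(37/6, 673/32)
obs 6: x=5/2 → posterior Inverse-Gamma(20/3, 929/32)
obs 7: x=2 → posterior Inverse-Gamma(43/6, 1125/32)
obs 8: x=5/4 → posterior Inverse-Gamma(23/3, 623/16)
obs 9: x=-6 → posterior Inverse-Gamma(49/6, 785/16)
obs 10: x=4 → posterior Inverse-Gamma(26/3, 1027/16)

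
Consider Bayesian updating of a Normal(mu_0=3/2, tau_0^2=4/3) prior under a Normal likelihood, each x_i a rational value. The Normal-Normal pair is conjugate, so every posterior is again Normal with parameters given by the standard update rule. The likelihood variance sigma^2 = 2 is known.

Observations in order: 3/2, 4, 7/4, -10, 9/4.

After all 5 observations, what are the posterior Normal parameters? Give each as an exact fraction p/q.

mu_0=7/26, tau_0^2=4/13

obs 1: x=3/2 → posterior Normal(3/2, 4/5)
obs 2: x=4 → posterior Normal(31/14, 4/7)
obs 3: x=7/4 → posterior Normal(19/9, 4/9)
obs 4: x=-10 → posterior Normal(-1/11, 4/11)
obs 5: x=9/4 → posterior Normal(7/26, 4/13)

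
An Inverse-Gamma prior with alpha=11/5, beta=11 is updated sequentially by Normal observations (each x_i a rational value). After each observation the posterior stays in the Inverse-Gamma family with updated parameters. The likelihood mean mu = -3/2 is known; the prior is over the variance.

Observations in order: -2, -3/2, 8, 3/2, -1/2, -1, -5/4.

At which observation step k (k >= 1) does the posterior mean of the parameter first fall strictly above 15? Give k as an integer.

obs 1: x=-2 → posterior Inverse-Gamma(27/10, 89/8)
obs 2: x=-3/2 → posterior Inverse-Gamma(16/5, 89/8)
obs 3: x=8 → posterior Inverse-Gamma(37/10, 225/4)
obs 4: x=3/2 → posterior Inverse-Gamma(21/5, 243/4)
obs 5: x=-1/2 → posterior Inverse-Gamma(47/10, 245/4)
obs 6: x=-1 → posterior Inverse-Gamma(26/5, 491/8)
obs 7: x=-5/4 → posterior Inverse-Gamma(57/10, 1965/32)

k = 3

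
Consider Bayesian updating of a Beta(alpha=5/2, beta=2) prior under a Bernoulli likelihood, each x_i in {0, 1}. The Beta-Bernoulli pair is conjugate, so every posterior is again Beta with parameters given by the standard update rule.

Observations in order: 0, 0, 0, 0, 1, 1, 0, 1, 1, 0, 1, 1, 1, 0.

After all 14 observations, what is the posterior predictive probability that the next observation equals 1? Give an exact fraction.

obs 1: x=0 → posterior Beta(5/2, 3)
obs 2: x=0 → posterior Beta(5/2, 4)
obs 3: x=0 → posterior Beta(5/2, 5)
obs 4: x=0 → posterior Beta(5/2, 6)
obs 5: x=1 → posterior Beta(7/2, 6)
obs 6: x=1 → posterior Beta(9/2, 6)
obs 7: x=0 → posterior Beta(9/2, 7)
obs 8: x=1 → posterior Beta(11/2, 7)
obs 9: x=1 → posterior Beta(13/2, 7)
obs 10: x=0 → posterior Beta(13/2, 8)
obs 11: x=1 → posterior Beta(15/2, 8)
obs 12: x=1 → posterior Beta(17/2, 8)
obs 13: x=1 → posterior Beta(19/2, 8)
obs 14: x=0 → posterior Beta(19/2, 9)

19/37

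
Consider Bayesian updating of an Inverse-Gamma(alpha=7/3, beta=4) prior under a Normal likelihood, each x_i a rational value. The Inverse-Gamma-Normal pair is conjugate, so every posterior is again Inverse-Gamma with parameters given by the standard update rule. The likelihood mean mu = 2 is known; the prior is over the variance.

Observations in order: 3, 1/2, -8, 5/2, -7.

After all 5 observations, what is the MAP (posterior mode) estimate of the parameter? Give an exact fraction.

obs 1: x=3 → posterior Inverse-Gamma(17/6, 9/2)
obs 2: x=1/2 → posterior Inverse-Gamma(10/3, 45/8)
obs 3: x=-8 → posterior Inverse-Gamma(23/6, 445/8)
obs 4: x=5/2 → posterior Inverse-Gamma(13/3, 223/4)
obs 5: x=-7 → posterior Inverse-Gamma(29/6, 385/4)

33/2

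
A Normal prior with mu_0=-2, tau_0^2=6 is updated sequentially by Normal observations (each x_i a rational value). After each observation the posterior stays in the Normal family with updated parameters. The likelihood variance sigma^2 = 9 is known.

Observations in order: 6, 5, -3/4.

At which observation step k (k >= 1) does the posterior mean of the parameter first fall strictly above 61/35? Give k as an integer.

k = 2

obs 1: x=6 → posterior Normal(6/5, 18/5)
obs 2: x=5 → posterior Normal(16/7, 18/7)
obs 3: x=-3/4 → posterior Normal(29/18, 2)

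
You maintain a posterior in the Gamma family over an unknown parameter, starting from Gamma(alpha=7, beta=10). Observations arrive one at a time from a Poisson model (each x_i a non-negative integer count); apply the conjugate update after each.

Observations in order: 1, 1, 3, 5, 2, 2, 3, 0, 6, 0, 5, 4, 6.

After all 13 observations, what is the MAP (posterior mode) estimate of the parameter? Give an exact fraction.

obs 1: x=1 → posterior Gamma(8, 11)
obs 2: x=1 → posterior Gamma(9, 12)
obs 3: x=3 → posterior Gamma(12, 13)
obs 4: x=5 → posterior Gamma(17, 14)
obs 5: x=2 → posterior Gamma(19, 15)
obs 6: x=2 → posterior Gamma(21, 16)
obs 7: x=3 → posterior Gamma(24, 17)
obs 8: x=0 → posterior Gamma(24, 18)
obs 9: x=6 → posterior Gamma(30, 19)
obs 10: x=0 → posterior Gamma(30, 20)
obs 11: x=5 → posterior Gamma(35, 21)
obs 12: x=4 → posterior Gamma(39, 22)
obs 13: x=6 → posterior Gamma(45, 23)

44/23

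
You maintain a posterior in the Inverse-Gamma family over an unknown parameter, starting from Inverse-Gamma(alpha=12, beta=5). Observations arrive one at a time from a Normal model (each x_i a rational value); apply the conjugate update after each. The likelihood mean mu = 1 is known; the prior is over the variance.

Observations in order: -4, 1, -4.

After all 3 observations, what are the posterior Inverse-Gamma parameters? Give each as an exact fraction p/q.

obs 1: x=-4 → posterior Inverse-Gamma(25/2, 35/2)
obs 2: x=1 → posterior Inverse-Gamma(13, 35/2)
obs 3: x=-4 → posterior Inverse-Gamma(27/2, 30)

alpha=27/2, beta=30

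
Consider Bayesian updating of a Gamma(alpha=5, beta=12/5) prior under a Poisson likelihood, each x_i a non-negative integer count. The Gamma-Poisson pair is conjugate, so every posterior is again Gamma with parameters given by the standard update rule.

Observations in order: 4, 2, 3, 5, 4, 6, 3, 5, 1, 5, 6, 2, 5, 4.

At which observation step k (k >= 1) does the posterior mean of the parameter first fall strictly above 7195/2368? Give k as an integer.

k = 5

obs 1: x=4 → posterior Gamma(9, 17/5)
obs 2: x=2 → posterior Gamma(11, 22/5)
obs 3: x=3 → posterior Gamma(14, 27/5)
obs 4: x=5 → posterior Gamma(19, 32/5)
obs 5: x=4 → posterior Gamma(23, 37/5)
obs 6: x=6 → posterior Gamma(29, 42/5)
obs 7: x=3 → posterior Gamma(32, 47/5)
obs 8: x=5 → posterior Gamma(37, 52/5)
obs 9: x=1 → posterior Gamma(38, 57/5)
obs 10: x=5 → posterior Gamma(43, 62/5)
obs 11: x=6 → posterior Gamma(49, 67/5)
obs 12: x=2 → posterior Gamma(51, 72/5)
obs 13: x=5 → posterior Gamma(56, 77/5)
obs 14: x=4 → posterior Gamma(60, 82/5)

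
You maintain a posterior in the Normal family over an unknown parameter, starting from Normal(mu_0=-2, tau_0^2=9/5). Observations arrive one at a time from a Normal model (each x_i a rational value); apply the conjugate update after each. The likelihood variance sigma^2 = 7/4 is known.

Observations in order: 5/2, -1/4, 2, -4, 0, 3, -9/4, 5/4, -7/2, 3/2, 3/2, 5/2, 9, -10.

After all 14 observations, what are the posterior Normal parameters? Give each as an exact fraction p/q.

mu_0=47/539, tau_0^2=9/77

obs 1: x=5/2 → posterior Normal(20/71, 63/71)
obs 2: x=-1/4 → posterior Normal(11/107, 63/107)
obs 3: x=2 → posterior Normal(83/143, 63/143)
obs 4: x=-4 → posterior Normal(-61/179, 63/179)
obs 5: x=0 → posterior Normal(-61/215, 63/215)
obs 6: x=3 → posterior Normal(47/251, 63/251)
obs 7: x=-9/4 → posterior Normal(-34/287, 9/41)
obs 8: x=5/4 → posterior Normal(11/323, 63/323)
obs 9: x=-7/2 → posterior Normal(-115/359, 63/359)
obs 10: x=3/2 → posterior Normal(-61/395, 63/395)
obs 11: x=3/2 → posterior Normal(-7/431, 63/431)
obs 12: x=5/2 → posterior Normal(83/467, 63/467)
obs 13: x=9 → posterior Normal(407/503, 63/503)
obs 14: x=-10 → posterior Normal(47/539, 9/77)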